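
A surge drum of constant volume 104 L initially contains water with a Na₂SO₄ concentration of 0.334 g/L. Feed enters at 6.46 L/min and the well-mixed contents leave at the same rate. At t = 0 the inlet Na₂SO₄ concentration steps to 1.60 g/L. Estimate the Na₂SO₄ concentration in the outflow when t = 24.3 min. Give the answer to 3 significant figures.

1.32 g/L

Transient balance on the dissolved component: V dC/dt = Q(C_in − C).
Time constant τ = V/Q = 104/6.46 = 16.099 min.
Solution: C(t) = C_in + (C₀ − C_in) e^(−t/τ).
C(24.3) = 1.60 + (0.334 − 1.60)·e^(−24.3/16.099) = 1.60 + (-1.2660)·0.22104 = 1.3202 g/L.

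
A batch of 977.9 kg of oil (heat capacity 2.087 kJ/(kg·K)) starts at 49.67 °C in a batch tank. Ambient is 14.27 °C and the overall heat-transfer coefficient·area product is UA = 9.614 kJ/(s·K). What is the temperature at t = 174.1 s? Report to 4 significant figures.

M c_p dT/dt = −UA(T − T_amb).
dT/dt = (T_ss − T)/τ with T_ss = T_amb = 14.2700 °C, τ = M c_p/UA = 977.9·2.087/9.614 = 212.282 s.
Solution: T(t) = T_ss + (T₀ − T_ss) e^(−t/τ).
T(174.1) = 14.2700 + (35.4000)·0.440372 = 29.8592 °C.

29.86 °C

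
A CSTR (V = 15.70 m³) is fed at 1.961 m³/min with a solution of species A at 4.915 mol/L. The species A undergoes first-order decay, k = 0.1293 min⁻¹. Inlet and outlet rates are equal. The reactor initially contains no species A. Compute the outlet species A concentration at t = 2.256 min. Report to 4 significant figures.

V dC/dt = Q(C_in − C) − k V C.
This is linear with rate a = Q/V + k = 0.254204 min⁻¹.
C_ss = Q C_in/(Q + kV) = 2.41501 mol/L; C(t) = C_ss + (C₀ − C_ss) e^(−a t).
C(2.256) = 2.41501 + (-2.41501)·e^(−0.254204·2.256) = 2.41501 + (-2.41501)·0.563558 = 1.05401 mol/L.

1.054 mol/L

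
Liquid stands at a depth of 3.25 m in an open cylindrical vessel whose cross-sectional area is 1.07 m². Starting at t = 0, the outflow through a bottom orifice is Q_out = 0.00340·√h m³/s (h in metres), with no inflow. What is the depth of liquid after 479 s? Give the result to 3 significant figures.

With no inflow, A dh/dt = −0.00340 √h.
Separate and integrate: 2(√h − √h₀) = −(0.00340/A) t.
√h = √3.25 − 0.00340·479/(2·1.07) = 1.8028 − 0.76103 = 1.0417.
h = 1.0417² = 1.0852 m.

1.09 m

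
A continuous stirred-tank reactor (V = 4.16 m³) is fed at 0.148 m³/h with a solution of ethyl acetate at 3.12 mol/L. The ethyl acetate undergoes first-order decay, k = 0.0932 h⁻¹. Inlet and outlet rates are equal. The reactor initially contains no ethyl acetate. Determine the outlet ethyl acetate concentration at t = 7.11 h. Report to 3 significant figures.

0.517 mol/L

Accumulation = in − out − consumed: V dC/dt = Q C_in − Q C − k V C.
dC/dt = (Q/V) C_in − (Q/V + k) C; effective rate a = Q/V + k = 0.035577 + 0.0932 = 0.12878 h⁻¹.
C_ss = Q C_in/(Q + kV) = 0.86196 mol/L; C(t) = C_ss + (C₀ − C_ss) e^(−a t).
C(7.11) = 0.86196 + (-0.86196)·e^(−0.12878·7.11) = 0.86196 + (-0.86196)·0.40027 = 0.51694 mol/L.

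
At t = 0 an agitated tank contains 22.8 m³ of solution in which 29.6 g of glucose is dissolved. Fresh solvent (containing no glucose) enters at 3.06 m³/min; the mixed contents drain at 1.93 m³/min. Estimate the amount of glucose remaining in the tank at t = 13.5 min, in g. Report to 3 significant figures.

12.3 g

Let m(t) be the amount of glucose. Volume: V(t) = V₀ + (Q_in − Q_out) t = 22.8 + 1.1300 t; V(13.5) = 38.055 m³.
Solute balance: dm/dt = 0 − Q_out C = −Q_out m/V(t).
dm/m = −Q_out dt/(V₀ + 1.1300 t); integrating gives ln(m/m₀) = −(Q_out/(Q_in−Q_out)) ln(V/V₀).
m = m₀ (V₀/V)^(Q_out/(Q_in−Q_out)) = 29.6 × (22.8/38.055)^(1.7080) = 12.340 g.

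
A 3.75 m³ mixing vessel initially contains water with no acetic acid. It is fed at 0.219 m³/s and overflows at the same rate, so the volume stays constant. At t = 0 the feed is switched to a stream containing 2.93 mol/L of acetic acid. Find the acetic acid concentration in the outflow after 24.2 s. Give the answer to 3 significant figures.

Accumulation = in − out for the solute gives V dC/dt = Q(C_in − C).
Time constant τ = V/Q = 3.75/0.219 = 17.123 s.
This is linear first-order; C(t) = C_in + (C₀ − C_in) e^(−t/τ).
C(24.2) = 2.93 + (0 − 2.93)·e^(−24.2/17.123) = 2.93 + (-2.9300)·0.24334 = 2.2170 mol/L.

2.22 mol/L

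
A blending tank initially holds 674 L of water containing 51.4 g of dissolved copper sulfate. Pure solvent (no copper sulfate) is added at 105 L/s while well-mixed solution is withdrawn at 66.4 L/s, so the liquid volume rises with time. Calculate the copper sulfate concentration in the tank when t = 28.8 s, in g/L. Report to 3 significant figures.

Let m(t) be the amount of copper sulfate. Volume: V(t) = V₀ + (Q_in − Q_out) t = 674 + 38.600 t; V(28.8) = 1785.7 L.
Solute balance: dm/dt = 0 − Q_out C = −Q_out m/V(t).
dm/m = −Q_out dt/(V₀ + 38.600 t); integrating gives ln(m/m₀) = −(Q_out/(Q_in−Q_out)) ln(V/V₀).
m = m₀ (V₀/V)^(Q_out/(Q_in−Q_out)) = 51.4 × (674/1785.7)^(1.7202) = 9.6176 g.
C = m/V = 9.6176/1785.7 = 0.0053860 g/L.

0.00539 g/L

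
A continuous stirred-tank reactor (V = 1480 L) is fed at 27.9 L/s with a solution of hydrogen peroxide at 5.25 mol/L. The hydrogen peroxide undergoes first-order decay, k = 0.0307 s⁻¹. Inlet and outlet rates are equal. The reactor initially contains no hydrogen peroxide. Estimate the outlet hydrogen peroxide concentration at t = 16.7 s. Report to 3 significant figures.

1.12 mol/L

Accumulation = in − out − consumed: V dC/dt = Q C_in − Q C − k V C.
dC/dt = (Q/V) C_in − (Q/V + k) C; effective rate a = Q/V + k = 0.018851 + 0.0307 = 0.049551 s⁻¹.
C_ss = Q C_in/(Q + kV) = 1.9973 mol/L; C(t) = C_ss + (C₀ − C_ss) e^(−a t).
C(16.7) = 1.9973 + (-1.9973)·e^(−0.049551·16.7) = 1.9973 + (-1.9973)·0.43714 = 1.1242 mol/L.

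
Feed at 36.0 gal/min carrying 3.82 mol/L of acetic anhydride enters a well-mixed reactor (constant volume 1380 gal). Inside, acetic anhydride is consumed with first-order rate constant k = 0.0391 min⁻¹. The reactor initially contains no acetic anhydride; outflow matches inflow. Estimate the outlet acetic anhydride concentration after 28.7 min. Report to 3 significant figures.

Species balance: V dC/dt = Q C_in − Q C − k V C.
dC/dt = (Q/V) C_in − (Q/V + k) C; effective rate a = Q/V + k = 0.026087 + 0.0391 = 0.065187 min⁻¹.
C_ss = Q C_in/(Q + kV) = 1.5287 mol/L; C(t) = C_ss + (C₀ − C_ss) e^(−a t).
C(28.7) = 1.5287 + (-1.5287)·e^(−0.065187·28.7) = 1.5287 + (-1.5287)·0.15399 = 1.2933 mol/L.

1.29 mol/L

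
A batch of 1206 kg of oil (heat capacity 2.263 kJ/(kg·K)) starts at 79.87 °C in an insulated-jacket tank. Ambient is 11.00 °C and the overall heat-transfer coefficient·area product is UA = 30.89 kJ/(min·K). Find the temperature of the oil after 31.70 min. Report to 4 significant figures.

59.11 °C

First-law balance (no shaft work): M c_p dT/dt = −UA(T − T_amb).
dT/dt = (T_ss − T)/τ with T_ss = T_amb = 11.0000 °C, τ = M c_p/UA = 1206·2.263/30.89 = 88.3515 min.
Integrating: T(t) = T_ss + (T₀ − T_ss) e^(−t/τ).
T(31.70) = 11.0000 + (68.8700)·0.698518 = 59.1069 °C.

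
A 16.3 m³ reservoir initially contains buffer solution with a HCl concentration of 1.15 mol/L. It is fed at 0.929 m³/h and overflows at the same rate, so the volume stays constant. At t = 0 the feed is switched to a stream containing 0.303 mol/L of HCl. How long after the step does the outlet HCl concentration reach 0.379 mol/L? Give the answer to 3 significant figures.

42.3 h

Species balance: V dC/dt = Q(C_in − C) ⇒ τ = V/Q = 17.546 h.
C(t) = C_in + (C₀ − C_in) e^(−t/τ). Set C = 0.379 and solve for t:
e^(−t/τ) = (C − C_in)/(C₀ − C_in) = (0.379 − 0.303)/(1.15 − 0.303) = 0.089728
t = −τ ln(…) = 17.546 × 2.4110 = 42.302 h.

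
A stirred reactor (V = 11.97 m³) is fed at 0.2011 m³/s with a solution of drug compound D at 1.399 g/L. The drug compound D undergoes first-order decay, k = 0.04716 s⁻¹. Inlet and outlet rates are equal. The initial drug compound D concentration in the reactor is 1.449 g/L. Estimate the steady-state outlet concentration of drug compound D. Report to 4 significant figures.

0.3675 g/L

Accumulation = in − out − consumed: V dC/dt = Q C_in − Q C − k V C.
Steady state (dC/dt = 0): C_ss = Q C_in/(Q + kV) = C_in/(1 + kV/Q).
C_ss = 0.2011·1.399/(0.2011 + 0.04716·11.97) = 0.281339/0.765605 = 0.367473 g/L.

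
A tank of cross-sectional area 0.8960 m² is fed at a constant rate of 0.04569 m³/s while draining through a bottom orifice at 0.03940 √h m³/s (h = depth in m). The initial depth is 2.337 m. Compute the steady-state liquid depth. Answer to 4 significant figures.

Volume balance on the tank: A dh/dt = Q_in − 0.03940 √h. At steady state dh/dt = 0:
Q_in = 0.03940 √h_ss ⇒ √h_ss = 0.04569/0.03940 = 1.15964.
h_ss = 1.15964² = 1.34478 m. (Since h₀ = 2.337 m > h_ss, the level will fall toward this value.)

1.345 m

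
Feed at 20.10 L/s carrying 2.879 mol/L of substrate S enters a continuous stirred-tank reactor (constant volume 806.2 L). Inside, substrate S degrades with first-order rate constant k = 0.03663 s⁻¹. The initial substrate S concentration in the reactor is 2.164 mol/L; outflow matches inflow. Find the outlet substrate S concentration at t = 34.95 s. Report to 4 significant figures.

Species balance: V dC/dt = Q C_in − Q C − k V C.
dC/dt = (Q/V) C_in − (Q/V + k) C; effective rate a = Q/V + k = 0.0249318 + 0.03663 = 0.0615618 s⁻¹.
C_ss = Q C_in/(Q + kV) = 1.16596 mol/L; C(t) = C_ss + (C₀ − C_ss) e^(−a t).
C(34.95) = 1.16596 + (0.998040)·e^(−0.0615618·34.95) = 1.16596 + (0.998040)·0.116300 = 1.28203 mol/L.

1.282 mol/L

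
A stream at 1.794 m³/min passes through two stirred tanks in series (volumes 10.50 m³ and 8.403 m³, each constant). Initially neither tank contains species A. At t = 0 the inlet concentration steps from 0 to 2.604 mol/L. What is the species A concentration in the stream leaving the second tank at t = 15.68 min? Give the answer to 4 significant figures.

2.076 mol/L

Species balance on tank i: dCᵢ/dt = (Cᵢ₋₁ − Cᵢ)/τᵢ with τᵢ = Vᵢ/Q.
τ₁ = 10.50/1.794 = 5.85284 min; τ₂ = 8.403/1.794 = 4.68395 min.
Tank 1: C₁ = C_in(1 − e^(−t/τ₁)). Tank 2 (τ₁ ≠ τ₂): C₂ = C_in[1 − (τ₁ e^(−t/τ₁) − τ₂ e^(−t/τ₂))/(τ₁ − τ₂)].
At t = 15.68: e^(−t/τ₁) = 0.0686290, e^(−t/τ₂) = 0.0351685.
C₂ = 2.604·[1 − (5.85284·0.0686290 − 4.68395·0.0351685)/(1.16890)] = 2.604·0.797290 = 2.07614 mol/L.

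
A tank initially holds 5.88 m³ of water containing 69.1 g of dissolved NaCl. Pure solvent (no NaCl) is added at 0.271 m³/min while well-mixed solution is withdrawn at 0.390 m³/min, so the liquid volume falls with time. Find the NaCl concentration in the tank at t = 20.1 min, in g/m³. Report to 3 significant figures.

Total volume: dV/dt = Q_in − Q_out = -0.11900 m³/min, so V(t) = 5.88 − 0.11900 t and V(20.1) = 3.4881 m³.
Solute balance: dm/dt = 0 − Q_out C = −Q_out m/V(t).
Separate: dm/m = −Q_out dt/V(t) ⇒ ln(m/m₀) = −(Q_out/(Q_in−Q_out)) ln(V/V₀).
m = m₀ (V₀/V)^(Q_out/(Q_in−Q_out)) = 69.1 × (5.88/3.4881)^(-3.2773) = 12.480 g.
C = m/V = 12.480/3.4881 = 3.5779 g/m³.

3.58 g/m³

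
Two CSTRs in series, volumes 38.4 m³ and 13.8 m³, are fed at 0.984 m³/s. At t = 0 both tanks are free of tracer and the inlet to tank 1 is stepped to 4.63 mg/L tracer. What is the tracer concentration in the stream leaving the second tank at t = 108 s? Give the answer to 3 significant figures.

4.18 mg/L

Time constants: τᵢ = Vᵢ/Q for each well-mixed tank.
τ₁ = 38.4/0.984 = 39.024 s; τ₂ = 13.8/0.984 = 14.024 s.
Tank 1: C₁ = C_in(1 − e^(−t/τ₁)). Tank 2 (τ₁ ≠ τ₂): C₂ = C_in[1 − (τ₁ e^(−t/τ₁) − τ₂ e^(−t/τ₂))/(τ₁ − τ₂)].
At t = 108: e^(−t/τ₁) = 0.062819, e^(−t/τ₂) = 0.00045243.
C₂ = 4.63·[1 − (39.024·0.062819 − 14.024·0.00045243)/(25.000)] = 4.63·0.90220 = 4.1772 mg/L.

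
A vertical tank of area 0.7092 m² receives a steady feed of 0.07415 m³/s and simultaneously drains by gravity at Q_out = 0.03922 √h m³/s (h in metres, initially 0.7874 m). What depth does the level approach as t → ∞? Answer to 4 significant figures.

3.574 m

Level balance: A dh/dt = 0.07415 − 0.03922 √h. Setting dh/dt = 0:
Q_in = 0.03922 √h_ss ⇒ √h_ss = 0.07415/0.03922 = 1.89062.
h_ss = 1.89062² = 3.57443 m. (Since h₀ = 0.7874 m < h_ss, the level will rise toward this value.)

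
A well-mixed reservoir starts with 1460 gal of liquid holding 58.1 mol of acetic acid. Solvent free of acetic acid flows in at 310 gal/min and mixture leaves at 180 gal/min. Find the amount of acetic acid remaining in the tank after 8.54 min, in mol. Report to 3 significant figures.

Total volume: dV/dt = Q_in − Q_out = 130.00 gal/min, so V(t) = 1460 + 130.00 t and V(8.54) = 2570.2 gal.
No acetic acid enters, so dm/dt = −Q_out · (m/V).
dm/m = −Q_out dt/(V₀ + 130.00 t); integrating gives ln(m/m₀) = −(Q_out/(Q_in−Q_out)) ln(V/V₀).
m = m₀ (V₀/V)^(Q_out/(Q_in−Q_out)) = 58.1 × (1460/2570.2)^(1.3846) = 26.552 mol.

26.6 mol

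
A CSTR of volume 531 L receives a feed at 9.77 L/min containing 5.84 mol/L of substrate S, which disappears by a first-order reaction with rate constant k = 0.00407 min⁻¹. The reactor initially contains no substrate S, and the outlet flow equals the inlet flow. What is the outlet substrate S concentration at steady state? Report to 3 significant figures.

Species balance: V dC/dt = Q C_in − Q C − k V C.
At steady state: 0 = Q C_in − (Q + kV) C_ss, so C_ss = Q C_in/(Q + kV).
C_ss = 9.77·5.84/(9.77 + 0.00407·531) = 57.057/11.931 = 4.7822 mol/L.

4.78 mol/L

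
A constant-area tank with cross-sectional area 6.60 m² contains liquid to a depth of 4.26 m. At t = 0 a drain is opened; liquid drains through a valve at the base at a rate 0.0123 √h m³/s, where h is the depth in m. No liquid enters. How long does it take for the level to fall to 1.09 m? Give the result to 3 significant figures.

1090 s

With no inflow, A dh/dt = −0.0123 √h.
Separate and integrate: 2(√h − √h₀) = −(0.0123/A) t.
t = 2A(√h₀ − √h)/0.0123 = 2·6.60·(√4.26 − √1.09)/0.0123
  = 13.200 × (2.0640 − 1.0440) / 0.0123 = 1094.6 s.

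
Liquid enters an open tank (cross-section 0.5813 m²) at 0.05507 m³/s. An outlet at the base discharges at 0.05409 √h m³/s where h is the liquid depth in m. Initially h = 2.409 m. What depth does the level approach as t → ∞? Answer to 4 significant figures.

Mass balance (ρ constant): A dh/dt = Q_in − 0.05409 √h. At steady state dh/dt = 0:
Q_in = 0.05409 √h_ss ⇒ √h_ss = 0.05507/0.05409 = 1.01812.
h_ss = 1.01812² = 1.03656 m. (Since h₀ = 2.409 m > h_ss, the level will fall toward this value.)

1.037 m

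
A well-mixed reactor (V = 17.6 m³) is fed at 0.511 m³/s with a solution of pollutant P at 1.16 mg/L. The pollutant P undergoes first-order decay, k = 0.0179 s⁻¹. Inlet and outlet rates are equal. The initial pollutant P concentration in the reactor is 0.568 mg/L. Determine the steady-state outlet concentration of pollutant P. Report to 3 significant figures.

0.718 mg/L

Species balance: V dC/dt = Q C_in − Q C − k V C.
At steady state: 0 = Q C_in − (Q + kV) C_ss, so C_ss = Q C_in/(Q + kV).
C_ss = 0.511·1.16/(0.511 + 0.0179·17.6) = 0.59276/0.82604 = 0.71759 mg/L.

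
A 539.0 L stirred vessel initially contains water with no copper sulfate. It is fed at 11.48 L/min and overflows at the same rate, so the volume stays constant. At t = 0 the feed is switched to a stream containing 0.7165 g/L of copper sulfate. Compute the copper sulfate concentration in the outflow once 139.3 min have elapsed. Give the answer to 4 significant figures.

0.6796 g/L

Mass balance on the solute (V constant): V dC/dt = Q(C_in − C).
Rewrite as dC/dt + C/τ = C_in/τ, τ = V/Q = 46.9512 min.
This is linear first-order; C(t) = C_in + (C₀ − C_in) e^(−t/τ).
C(139.3) = 0.7165 + (0 − 0.7165)·e^(−139.3/46.9512) = 0.7165 + (-0.716500)·0.0514621 = 0.679627 g/L.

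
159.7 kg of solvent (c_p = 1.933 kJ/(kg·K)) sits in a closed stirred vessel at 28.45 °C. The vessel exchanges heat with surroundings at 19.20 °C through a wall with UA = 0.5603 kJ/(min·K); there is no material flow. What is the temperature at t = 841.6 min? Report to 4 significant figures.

Energy balance: M c_p dT/dt = −UA(T − T_amb).
dT/dt = (T_ss − T)/τ with T_ss = T_amb = 19.2000 °C, τ = M c_p/UA = 159.7·1.933/0.5603 = 550.955 min.
Solution: T(t) = T_ss + (T₀ − T_ss) e^(−t/τ).
T(841.6) = 19.2000 + (9.25000)·0.217071 = 21.2079 °C.

21.21 °C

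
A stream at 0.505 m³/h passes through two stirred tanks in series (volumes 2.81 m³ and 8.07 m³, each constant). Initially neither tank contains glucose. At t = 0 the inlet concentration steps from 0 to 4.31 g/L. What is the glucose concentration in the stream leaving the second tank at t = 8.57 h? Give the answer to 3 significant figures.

0.936 g/L

Time constants: τᵢ = Vᵢ/Q for each well-mixed tank.
τ₁ = 2.81/0.505 = 5.5644 h; τ₂ = 8.07/0.505 = 15.980 h.
Tank 1: C₁ = C_in(1 − e^(−t/τ₁)). Tank 2 (τ₁ ≠ τ₂): C₂ = C_in[1 − (τ₁ e^(−t/τ₁) − τ₂ e^(−t/τ₂))/(τ₁ − τ₂)].
At t = 8.57: e^(−t/τ₁) = 0.21435, e^(−t/τ₂) = 0.58492.
C₂ = 4.31·[1 − (5.5644·0.21435 − 15.980·0.58492)/(-10.416)] = 4.31·0.21712 = 0.93579 g/L.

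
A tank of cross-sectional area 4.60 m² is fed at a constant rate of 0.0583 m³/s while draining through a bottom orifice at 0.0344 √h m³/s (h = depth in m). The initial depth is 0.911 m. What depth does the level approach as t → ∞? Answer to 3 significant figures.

A dh/dt = Q_in − 0.0344 √h. Steady state requires inflow = outflow:
Q_in = 0.0344 √h_ss ⇒ √h_ss = 0.0583/0.0344 = 1.6948.
h_ss = 1.6948² = 2.8722 m. (Since h₀ = 0.911 m < h_ss, the level will rise toward this value.)

2.87 m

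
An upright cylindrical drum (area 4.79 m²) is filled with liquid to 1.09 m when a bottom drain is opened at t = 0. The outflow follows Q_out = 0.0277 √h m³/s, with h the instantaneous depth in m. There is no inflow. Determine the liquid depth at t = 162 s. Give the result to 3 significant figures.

0.331 m

With no inflow, A dh/dt = −0.0277 √h.
This is separable: 2 d(√h)/dt = −0.0277/A, so √h = √h₀ − (0.0277/(2A)) t.
√h = √1.09 − 0.0277·162/(2·4.79) = 1.0440 − 0.46841 = 0.57562.
h = 0.57562² = 0.33134 m.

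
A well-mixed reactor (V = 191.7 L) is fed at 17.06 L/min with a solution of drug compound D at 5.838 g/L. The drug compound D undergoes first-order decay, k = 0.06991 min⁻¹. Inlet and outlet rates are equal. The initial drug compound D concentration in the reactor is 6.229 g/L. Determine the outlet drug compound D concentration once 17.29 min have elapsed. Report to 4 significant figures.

3.459 g/L

V dC/dt = Q(C_in − C) − k V C.
dC/dt = (Q/V) C_in − (Q/V + k) C; effective rate a = Q/V + k = 0.0889932 + 0.06991 = 0.158903 min⁻¹.
C_ss = Q C_in/(Q + kV) = 3.26955 g/L; C(t) = C_ss + (C₀ − C_ss) e^(−a t).
C(17.29) = 3.26955 + (2.95945)·e^(−0.158903·17.29) = 3.26955 + (2.95945)·0.0640919 = 3.45923 g/L.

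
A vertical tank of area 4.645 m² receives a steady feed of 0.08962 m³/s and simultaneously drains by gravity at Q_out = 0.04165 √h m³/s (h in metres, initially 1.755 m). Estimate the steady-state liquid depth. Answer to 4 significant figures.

4.630 m

A dh/dt = Q_in − 0.04165 √h. Steady state requires inflow = outflow:
Q_in = 0.04165 √h_ss ⇒ √h_ss = 0.08962/0.04165 = 2.15174.
h_ss = 2.15174² = 4.62999 m. (Since h₀ = 1.755 m < h_ss, the level will rise toward this value.)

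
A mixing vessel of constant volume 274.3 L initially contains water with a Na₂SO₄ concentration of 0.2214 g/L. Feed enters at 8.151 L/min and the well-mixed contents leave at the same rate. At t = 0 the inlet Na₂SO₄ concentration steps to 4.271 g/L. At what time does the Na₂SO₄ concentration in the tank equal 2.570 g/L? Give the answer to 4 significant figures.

29.19 min

Mass balance on the solute (V constant): V dC/dt = Q(C_in − C), so τ = V/Q = 33.6523 min.
C(t) = C_in + (C₀ − C_in) e^(−t/τ). Set C = 2.570 and solve for t:
e^(−t/τ) = (C − C_in)/(C₀ − C_in) = (2.570 − 4.271)/(0.2214 − 4.271) = 0.420041
t = −τ ln(…) = 33.6523 × 0.867402 = 29.1901 min.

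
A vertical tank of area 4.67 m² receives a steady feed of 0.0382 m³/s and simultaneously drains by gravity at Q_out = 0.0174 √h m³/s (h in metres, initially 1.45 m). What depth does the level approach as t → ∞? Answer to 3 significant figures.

4.82 m

A dh/dt = Q_in − 0.0174 √h. Steady state requires inflow = outflow:
Q_in = 0.0174 √h_ss ⇒ √h_ss = 0.0382/0.0174 = 2.1954.
h_ss = 2.1954² = 4.8198 m. (Since h₀ = 1.45 m < h_ss, the level will rise toward this value.)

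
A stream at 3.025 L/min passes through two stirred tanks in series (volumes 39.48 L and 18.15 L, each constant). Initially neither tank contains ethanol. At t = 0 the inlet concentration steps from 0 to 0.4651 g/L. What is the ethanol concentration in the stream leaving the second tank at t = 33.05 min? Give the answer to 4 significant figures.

0.3983 g/L

Time constants: τᵢ = Vᵢ/Q for each well-mixed tank.
τ₁ = 39.48/3.025 = 13.0512 min; τ₂ = 18.15/3.025 = 6.00000 min.
Tank 1: C₁ = C_in(1 − e^(−t/τ₁)). Tank 2 (τ₁ ≠ τ₂): C₂ = C_in[1 − (τ₁ e^(−t/τ₁) − τ₂ e^(−t/τ₂))/(τ₁ − τ₂)].
At t = 33.05: e^(−t/τ₁) = 0.0794739, e^(−t/τ₂) = 0.00405286.
C₂ = 0.4651·[1 − (13.0512·0.0794739 − 6.00000·0.00405286)/(7.05124)] = 0.4651·0.856349 = 0.398288 g/L.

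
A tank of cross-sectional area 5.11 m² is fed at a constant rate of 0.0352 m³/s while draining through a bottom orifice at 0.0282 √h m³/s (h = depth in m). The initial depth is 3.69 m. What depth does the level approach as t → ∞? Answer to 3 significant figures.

A dh/dt = Q_in − 0.0282 √h. Steady state requires inflow = outflow:
Q_in = 0.0282 √h_ss ⇒ √h_ss = 0.0352/0.0282 = 1.2482.
h_ss = 1.2482² = 1.5581 m. (Since h₀ = 3.69 m > h_ss, the level will fall toward this value.)

1.56 m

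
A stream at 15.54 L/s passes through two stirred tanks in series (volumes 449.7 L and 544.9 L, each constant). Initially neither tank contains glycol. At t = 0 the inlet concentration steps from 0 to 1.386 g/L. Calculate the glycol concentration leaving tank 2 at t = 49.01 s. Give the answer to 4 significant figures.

0.6290 g/L

Species balance on tank i: dCᵢ/dt = (Cᵢ₋₁ − Cᵢ)/τᵢ with τᵢ = Vᵢ/Q.
τ₁ = 449.7/15.54 = 28.9382 s; τ₂ = 544.9/15.54 = 35.0644 s.
Solving the cascade with C₁(0)=C₂(0)=0 gives C₂(t) = C_in[1 − (τ₁ e^(−t/τ₁) − τ₂ e^(−t/τ₂))/(τ₁ − τ₂)].
At t = 49.01: e^(−t/τ₁) = 0.183855, e^(−t/τ₂) = 0.247161.
C₂ = 1.386·[1 − (28.9382·0.183855 − 35.0644·0.247161)/(-6.12613)] = 1.386·0.453799 = 0.628965 g/L.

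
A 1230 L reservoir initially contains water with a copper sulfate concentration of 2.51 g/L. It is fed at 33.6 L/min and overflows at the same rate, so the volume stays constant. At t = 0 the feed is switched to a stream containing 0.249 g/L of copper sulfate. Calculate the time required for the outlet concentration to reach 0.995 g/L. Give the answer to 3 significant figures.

40.6 min

Accumulation = in − out for the solute gives V dC/dt = Q(C_in − C), so τ = V/Q = 36.607 min.
C(t) = C_in + (C₀ − C_in) e^(−t/τ). Set C = 0.995 and solve for t:
e^(−t/τ) = (C − C_in)/(C₀ − C_in) = (0.995 − 0.249)/(2.51 − 0.249) = 0.32994
t = −τ ln(…) = 36.607 × 1.1088 = 40.591 min.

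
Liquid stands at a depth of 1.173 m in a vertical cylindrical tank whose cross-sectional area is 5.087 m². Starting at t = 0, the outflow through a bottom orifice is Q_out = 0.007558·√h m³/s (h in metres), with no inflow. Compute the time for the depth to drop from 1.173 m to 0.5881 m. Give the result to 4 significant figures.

425.6 s

Unsteady balance on liquid volume: A dh/dt = −0.007558 √h.
Separate and integrate: 2(√h − √h₀) = −(0.007558/A) t.
t = 2A(√h₀ − √h)/0.007558 = 2·5.087·(√1.173 − √0.5881)/0.007558
  = 10.1740 × (1.08305 − 0.766877) / 0.007558 = 425.610 s.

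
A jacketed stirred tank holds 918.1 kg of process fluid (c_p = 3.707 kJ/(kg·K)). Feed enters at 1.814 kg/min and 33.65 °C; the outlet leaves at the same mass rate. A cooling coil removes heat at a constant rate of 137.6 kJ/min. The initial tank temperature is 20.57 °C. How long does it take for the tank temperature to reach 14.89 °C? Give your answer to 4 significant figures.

742.5 min

Unsteady energy balance on the tank contents: M c_p dT/dt = ṁ c_p (T_in − T) − 137.6.
τ = M/ṁ = 506.119 min; T_ss = T_in − Q̇/(ṁ c_p) = 13.1875 °C.
T(t) = T_ss + (T₀ − T_ss) e^(−t/τ). Set T = 14.89:
e^(−t/τ) = (14.89 − 13.1875)/(20.57 − 13.1875) = 0.230612
t = −506.119 · ln(0.230612) = 742.485 min.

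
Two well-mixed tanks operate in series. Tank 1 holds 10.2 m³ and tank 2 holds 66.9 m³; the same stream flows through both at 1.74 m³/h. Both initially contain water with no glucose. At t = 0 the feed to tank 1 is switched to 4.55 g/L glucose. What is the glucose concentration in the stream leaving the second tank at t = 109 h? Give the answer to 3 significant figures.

4.23 g/L

Each tank obeys Vᵢ dCᵢ/dt = Q(Cᵢ₋₁ − Cᵢ), so τᵢ = Vᵢ/Q.
τ₁ = 10.2/1.74 = 5.8621 h; τ₂ = 66.9/1.74 = 38.448 h.
Tank 1: C₁ = C_in(1 − e^(−t/τ₁)). Tank 2 (τ₁ ≠ τ₂): C₂ = C_in[1 − (τ₁ e^(−t/τ₁) − τ₂ e^(−t/τ₂))/(τ₁ − τ₂)].
At t = 109: e^(−t/τ₁) = 8.4077e-09, e^(−t/τ₂) = 0.058720.
C₂ = 4.55·[1 − (5.8621·8.4077e-09 − 38.448·0.058720)/(-32.586)] = 4.55·0.93072 = 4.2348 g/L.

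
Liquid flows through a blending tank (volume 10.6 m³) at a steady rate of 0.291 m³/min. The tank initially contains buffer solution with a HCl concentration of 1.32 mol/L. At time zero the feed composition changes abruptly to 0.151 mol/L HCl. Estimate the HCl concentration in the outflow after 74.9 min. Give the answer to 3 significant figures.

0.301 mol/L

Accumulation = in − out for the solute gives V dC/dt = Q(C_in − C).
Time constant τ = V/Q = 10.6/0.291 = 36.426 min.
Integrating: C(t) = C_in + (C₀ − C_in) e^(−t/τ).
C(74.9) = 0.151 + (1.32 − 0.151)·e^(−74.9/36.426) = 0.151 + (1.1690)·0.12794 = 0.30056 mol/L.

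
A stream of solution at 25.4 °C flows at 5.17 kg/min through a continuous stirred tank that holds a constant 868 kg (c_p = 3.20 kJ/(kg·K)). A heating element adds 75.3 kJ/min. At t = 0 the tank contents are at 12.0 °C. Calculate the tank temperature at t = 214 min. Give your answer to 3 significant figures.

24.9 °C

Unsteady energy balance on the tank contents: M c_p dT/dt = ṁ c_p (T_in − T) + 75.3.
Rearrange: dT/dt = (T_ss − T)/τ with τ = M/ṁ = 167.89 min and T_ss = T_in + Q̇/(ṁ c_p) = 29.951 °C.
Solution: T(t) = T_ss + (T₀ − T_ss) e^(−t/τ).
T(214) = 29.951 + (-17.951)·e^(−214/167.89) = 29.951 + (-17.951)·0.27953 = 24.933 °C.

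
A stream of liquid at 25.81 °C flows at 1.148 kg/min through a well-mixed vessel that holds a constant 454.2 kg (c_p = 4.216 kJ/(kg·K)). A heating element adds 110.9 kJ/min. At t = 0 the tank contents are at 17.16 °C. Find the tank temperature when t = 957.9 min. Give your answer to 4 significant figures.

45.92 °C

First-law balance (no shaft work): M c_p dT/dt = ṁ c_p (T_in − T) + 110.9.
Rearrange: dT/dt = (T_ss − T)/τ with τ = M/ṁ = 395.645 min and T_ss = T_in + Q̇/(ṁ c_p) = 48.7234 °C.
Solution: T(t) = T_ss + (T₀ − T_ss) e^(−t/τ).
T(957.9) = 48.7234 + (-31.5634)·e^(−957.9/395.645) = 48.7234 + (-31.5634)·0.0888228 = 45.9198 °C.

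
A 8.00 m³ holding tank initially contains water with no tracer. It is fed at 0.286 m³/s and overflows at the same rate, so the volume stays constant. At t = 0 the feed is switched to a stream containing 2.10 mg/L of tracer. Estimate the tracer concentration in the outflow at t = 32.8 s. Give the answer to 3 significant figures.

1.45 mg/L

Accumulation = in − out for the solute gives V dC/dt = Q(C_in − C).
So dC/dt = (C_in − C)/τ with τ = V/Q = 8.00/0.286 = 27.972 s.
Integrating: C(t) = C_in + (C₀ − C_in) e^(−t/τ).
C(32.8) = 2.10 + (0 − 2.10)·e^(−32.8/27.972) = 2.10 + (-2.1000)·0.30956 = 1.4499 mg/L.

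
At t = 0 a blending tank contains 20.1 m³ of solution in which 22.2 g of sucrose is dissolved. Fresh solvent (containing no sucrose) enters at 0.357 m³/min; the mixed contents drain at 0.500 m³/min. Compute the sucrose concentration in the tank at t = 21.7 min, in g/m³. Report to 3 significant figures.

0.727 g/m³

Let m(t) be the amount of sucrose. Volume: V(t) = V₀ + (Q_in − Q_out) t = 20.1 − 0.14300 t; V(21.7) = 16.997 m³.
No sucrose enters, so dm/dt = −Q_out · (m/V).
dm/m = −Q_out dt/(V₀ − 0.14300 t); integrating gives ln(m/m₀) = −(Q_out/(Q_in−Q_out)) ln(V/V₀).
m = m₀ (V₀/V)^(Q_out/(Q_in−Q_out)) = 22.2 × (20.1/16.997)^(-3.4965) = 12.351 g.
C = m/V = 12.351/16.997 = 0.72668 g/m³.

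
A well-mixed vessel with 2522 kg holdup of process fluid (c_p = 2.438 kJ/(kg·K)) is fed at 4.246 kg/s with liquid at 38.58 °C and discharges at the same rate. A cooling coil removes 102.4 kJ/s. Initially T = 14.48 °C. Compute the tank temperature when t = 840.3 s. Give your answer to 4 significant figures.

25.24 °C

M c_p dT/dt = ṁ c_p (T_in − T) − Q̇.
Rearrange: dT/dt = (T_ss − T)/τ with τ = M/ṁ = 593.971 s and T_ss = T_in − Q̇/(ṁ c_p) = 28.6880 °C.
Solution: T(t) = T_ss + (T₀ − T_ss) e^(−t/τ).
T(840.3) = 28.6880 + (-14.2080)·e^(−840.3/593.971) = 28.6880 + (-14.2080)·0.242995 = 25.2355 °C.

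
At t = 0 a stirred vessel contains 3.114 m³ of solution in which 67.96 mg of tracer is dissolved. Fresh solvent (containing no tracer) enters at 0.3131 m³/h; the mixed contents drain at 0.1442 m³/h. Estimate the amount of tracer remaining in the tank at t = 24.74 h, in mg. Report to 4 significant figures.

Let m(t) be the amount of tracer. Volume: V(t) = V₀ + (Q_in − Q_out) t = 3.114 + 0.168900 t; V(24.74) = 7.29259 m³.
Solute balance: dm/dt = 0 − Q_out C = −Q_out m/V(t).
dm/m = −Q_out dt/(V₀ + 0.168900 t); integrating gives ln(m/m₀) = −(Q_out/(Q_in−Q_out)) ln(V/V₀).
m = m₀ (V₀/V)^(Q_out/(Q_in−Q_out)) = 67.96 × (3.114/7.29259)^(0.853760) = 32.8651 mg.

32.87 mg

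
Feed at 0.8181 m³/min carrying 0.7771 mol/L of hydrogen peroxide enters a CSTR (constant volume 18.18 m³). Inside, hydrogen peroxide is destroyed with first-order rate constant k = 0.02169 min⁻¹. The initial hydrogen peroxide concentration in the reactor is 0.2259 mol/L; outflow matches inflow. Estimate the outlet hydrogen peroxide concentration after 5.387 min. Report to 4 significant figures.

0.3160 mol/L

Accumulation = in − out − consumed: V dC/dt = Q C_in − Q C − k V C.
dC/dt = (Q/V) C_in − (Q/V + k) C; effective rate a = Q/V + k = 0.0450000 + 0.02169 = 0.0666900 min⁻¹.
C_ss = Q C_in/(Q + kV) = 0.524359 mol/L; C(t) = C_ss + (C₀ − C_ss) e^(−a t).
C(5.387) = 0.524359 + (-0.298459)·e^(−0.0666900·5.387) = 0.524359 + (-0.298459)·0.698193 = 0.315977 mol/L.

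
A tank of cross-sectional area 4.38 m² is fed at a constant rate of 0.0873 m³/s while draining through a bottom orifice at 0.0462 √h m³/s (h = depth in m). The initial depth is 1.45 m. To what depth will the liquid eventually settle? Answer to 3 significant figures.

A dh/dt = Q_in − 0.0462 √h. Steady state requires inflow = outflow:
Q_in = 0.0462 √h_ss ⇒ √h_ss = 0.0873/0.0462 = 1.8896.
h_ss = 1.8896² = 3.5706 m. (Since h₀ = 1.45 m < h_ss, the level will rise toward this value.)

3.57 m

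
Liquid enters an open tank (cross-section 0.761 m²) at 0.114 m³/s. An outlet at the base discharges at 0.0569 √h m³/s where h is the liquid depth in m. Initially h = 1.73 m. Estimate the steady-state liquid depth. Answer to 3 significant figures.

4.01 m

Unsteady balance on liquid volume: A dh/dt = Q_in − 0.0569 √h. At steady state dh/dt = 0:
Q_in = 0.0569 √h_ss ⇒ √h_ss = 0.114/0.0569 = 2.0035.
h_ss = 2.0035² = 4.0141 m. (Since h₀ = 1.73 m < h_ss, the level will rise toward this value.)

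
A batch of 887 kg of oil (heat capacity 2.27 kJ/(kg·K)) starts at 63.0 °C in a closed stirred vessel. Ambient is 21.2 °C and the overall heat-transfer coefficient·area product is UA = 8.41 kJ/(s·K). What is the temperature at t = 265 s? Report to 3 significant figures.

Unsteady energy balance on the tank contents: M c_p dT/dt = −UA(T − T_amb).
dT/dt = (T_ss − T)/τ with T_ss = T_amb = 21.200 °C, τ = M c_p/UA = 887·2.27/8.41 = 239.42 s.
T approaches T_ss exponentially: T(t) = T_ss + (T₀ − T_ss) e^(−t/τ).
T(265) = 21.200 + (41.800)·0.33060 = 35.019 °C.

35.0 °C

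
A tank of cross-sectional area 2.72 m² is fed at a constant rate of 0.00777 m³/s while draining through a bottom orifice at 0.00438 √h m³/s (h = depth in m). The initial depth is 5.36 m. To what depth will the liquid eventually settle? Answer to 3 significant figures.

3.15 m

Volume balance on the tank: A dh/dt = Q_in − 0.00438 √h. At steady state dh/dt = 0:
Q_in = 0.00438 √h_ss ⇒ √h_ss = 0.00777/0.00438 = 1.7740.
h_ss = 1.7740² = 3.1470 m. (Since h₀ = 5.36 m > h_ss, the level will fall toward this value.)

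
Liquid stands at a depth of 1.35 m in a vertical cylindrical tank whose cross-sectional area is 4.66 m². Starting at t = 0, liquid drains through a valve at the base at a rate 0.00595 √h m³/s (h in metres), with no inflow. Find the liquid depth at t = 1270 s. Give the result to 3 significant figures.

Mass balance (ρ constant): A dh/dt = −0.00595 √h.
This is separable: 2 d(√h)/dt = −0.00595/A, so √h = √h₀ − (0.00595/(2A)) t.
√h = √1.35 − 0.00595·1270/(2·4.66) = 1.1619 − 0.81078 = 0.35111.
h = 0.35111² = 0.12328 m.

0.123 m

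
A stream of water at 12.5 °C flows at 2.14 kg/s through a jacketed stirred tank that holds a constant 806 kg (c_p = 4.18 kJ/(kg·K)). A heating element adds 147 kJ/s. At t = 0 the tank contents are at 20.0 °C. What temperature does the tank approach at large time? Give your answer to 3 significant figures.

First-law balance (no shaft work): M c_p dT/dt = ṁ c_p (T_in − T) + 147.
At steady state dT/dt = 0 ⇒ T_ss = T_in + Q̇/(ṁ c_p) = 12.5 + 147/(2.14·4.18) = 28.933 °C.

28.9 °C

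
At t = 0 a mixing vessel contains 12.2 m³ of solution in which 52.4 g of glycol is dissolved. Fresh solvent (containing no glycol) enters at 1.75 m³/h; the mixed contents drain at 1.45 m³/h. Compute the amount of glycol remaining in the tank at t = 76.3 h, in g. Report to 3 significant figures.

Let m(t) be the amount of glycol. Volume: V(t) = V₀ + (Q_in − Q_out) t = 12.2 + 0.30000 t; V(76.3) = 35.090 m³.
Species balance (pure solvent in): dm/dt = −Q_out · m/V(t).
Separate: dm/m = −Q_out dt/V(t) ⇒ ln(m/m₀) = −(Q_out/(Q_in−Q_out)) ln(V/V₀).
m = m₀ (V₀/V)^(Q_out/(Q_in−Q_out)) = 52.4 × (12.2/35.090)^(4.8333) = 0.31746 g.

0.317 g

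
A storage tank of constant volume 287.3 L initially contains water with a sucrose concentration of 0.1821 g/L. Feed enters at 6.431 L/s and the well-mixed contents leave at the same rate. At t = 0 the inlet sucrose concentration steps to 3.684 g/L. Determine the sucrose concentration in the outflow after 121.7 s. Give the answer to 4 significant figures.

Transient balance on the dissolved component: V dC/dt = Q(C_in − C).
Rewrite as dC/dt + C/τ = C_in/τ, τ = V/Q = 44.6742 s.
Solution: C(t) = C_in + (C₀ − C_in) e^(−t/τ).
C(121.7) = 3.684 + (0.1821 − 3.684)·e^(−121.7/44.6742) = 3.684 + (-3.50190)·0.0656009 = 3.45427 g/L.

3.454 g/L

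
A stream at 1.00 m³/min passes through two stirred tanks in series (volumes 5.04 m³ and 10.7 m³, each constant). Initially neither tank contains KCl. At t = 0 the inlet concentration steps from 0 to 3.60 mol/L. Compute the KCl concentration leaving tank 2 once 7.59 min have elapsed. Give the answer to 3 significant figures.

0.963 mol/L

Each tank obeys Vᵢ dCᵢ/dt = Q(Cᵢ₋₁ − Cᵢ), so τᵢ = Vᵢ/Q.
τ₁ = 5.04/1.00 = 5.0400 min; τ₂ = 10.7/1.00 = 10.700 min.
Solving the cascade with C₁(0)=C₂(0)=0 gives C₂(t) = C_in[1 − (τ₁ e^(−t/τ₁) − τ₂ e^(−t/τ₂))/(τ₁ − τ₂)].
At t = 7.59: e^(−t/τ₁) = 0.22181, e^(−t/τ₂) = 0.49197.
C₂ = 3.60·[1 − (5.0400·0.22181 − 10.700·0.49197)/(-5.6600)] = 3.60·0.26747 = 0.96288 mol/L.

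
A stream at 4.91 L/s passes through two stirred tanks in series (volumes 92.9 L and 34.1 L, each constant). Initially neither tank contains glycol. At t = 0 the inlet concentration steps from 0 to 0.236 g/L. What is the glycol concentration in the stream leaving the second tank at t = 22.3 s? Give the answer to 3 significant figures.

Species balance on tank i: dCᵢ/dt = (Cᵢ₋₁ − Cᵢ)/τᵢ with τᵢ = Vᵢ/Q.
τ₁ = 92.9/4.91 = 18.921 s; τ₂ = 34.1/4.91 = 6.9450 s.
Solving the cascade with C₁(0)=C₂(0)=0 gives C₂(t) = C_in[1 − (τ₁ e^(−t/τ₁) − τ₂ e^(−t/τ₂))/(τ₁ − τ₂)].
At t = 22.3: e^(−t/τ₁) = 0.30771, e^(−t/τ₂) = 0.040319.
C₂ = 0.236·[1 − (18.921·0.30771 − 6.9450·0.040319)/(11.976)] = 0.236·0.53723 = 0.12679 g/L.

0.127 g/L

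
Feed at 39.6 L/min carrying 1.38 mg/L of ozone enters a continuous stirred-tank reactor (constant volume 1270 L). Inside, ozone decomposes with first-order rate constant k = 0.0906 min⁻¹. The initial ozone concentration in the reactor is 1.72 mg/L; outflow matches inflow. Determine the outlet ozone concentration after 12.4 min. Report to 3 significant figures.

V dC/dt = Q(C_in − C) − k V C.
This is linear with rate a = Q/V + k = 0.12178 min⁻¹.
C_ss = Q C_in/(Q + kV) = 0.35334 mg/L; C(t) = C_ss + (C₀ − C_ss) e^(−a t).
C(12.4) = 0.35334 + (1.3667)·e^(−0.12178·12.4) = 0.35334 + (1.3667)·0.22089 = 0.65522 mg/L.

0.655 mg/L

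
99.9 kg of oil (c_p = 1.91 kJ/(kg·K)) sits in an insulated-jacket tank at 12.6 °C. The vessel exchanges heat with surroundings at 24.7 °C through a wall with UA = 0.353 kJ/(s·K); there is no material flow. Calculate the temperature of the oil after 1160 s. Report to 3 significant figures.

Heat balance on the well-mixed liquid: M c_p dT/dt = −UA(T − T_amb).
dT/dt = (T_ss − T)/τ with T_ss = T_amb = 24.700 °C, τ = M c_p/UA = 99.9·1.91/0.353 = 540.54 s.
This is linear first-order; T(t) = T_ss + (T₀ − T_ss) e^(−t/τ).
T(1160) = 24.700 + (-12.100)·0.11695 = 23.285 °C.

23.3 °C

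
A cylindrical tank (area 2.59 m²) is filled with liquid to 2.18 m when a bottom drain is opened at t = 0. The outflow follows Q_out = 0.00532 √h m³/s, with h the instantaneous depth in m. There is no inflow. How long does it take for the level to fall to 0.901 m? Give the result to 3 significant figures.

A dh/dt = −Q_out = −0.00532 √h.
This is separable: 2 d(√h)/dt = −0.00532/A, so √h = √h₀ − (0.00532/(2A)) t.
t = 2A(√h₀ − √h)/0.00532 = 2·2.59·(√2.18 − √0.901)/0.00532
  = 5.1800 × (1.4765 − 0.94921) / 0.00532 = 513.40 s.

513 s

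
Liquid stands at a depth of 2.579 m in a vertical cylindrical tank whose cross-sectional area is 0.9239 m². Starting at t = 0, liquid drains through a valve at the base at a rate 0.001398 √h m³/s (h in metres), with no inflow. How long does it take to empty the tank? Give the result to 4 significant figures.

Volume balance on the tank: A dh/dt = −0.001398 √h.
This is separable: 2 d(√h)/dt = −0.001398/A, so √h = √h₀ − (0.001398/(2A)) t.
Tank is empty when √h = 0: t_empty = 2A√h₀/0.001398.
t_empty = 2·0.9239·√2.579/0.001398 = 1.84780·1.60593/0.001398 = 2122.63 s.

2123 s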